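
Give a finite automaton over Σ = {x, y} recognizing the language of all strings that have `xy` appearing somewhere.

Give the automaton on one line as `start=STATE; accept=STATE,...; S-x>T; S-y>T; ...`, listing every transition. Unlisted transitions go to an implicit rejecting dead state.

start=q0; accept=q2; q0-x>q1; q0-y>q0; q1-x>q1; q1-y>q2; q2-x>q2; q2-y>q2

States q0..q1 record the length of the longest prefix of `xy` that matches the current input suffix. Reaching q2 means `xy` has been seen, and we stay there forever. Accept from q2.
With 3 states:
        x   y  
>  q0   q1  q0 
   q1   q1  q2 
 * q2   q2  q2 
(> = start, * = accepting)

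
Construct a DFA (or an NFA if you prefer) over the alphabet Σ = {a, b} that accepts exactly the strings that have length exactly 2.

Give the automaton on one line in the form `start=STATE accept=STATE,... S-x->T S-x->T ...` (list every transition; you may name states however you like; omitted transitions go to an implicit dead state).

start=s0 accept=s2 s0-a->s1 s0-b->s1 s1-a->s2 s1-b->s2 s2-a->s3 s2-b->s3 s3-a->s3 s3-b->s3

We only need to distinguish lengths 0, 1, …, 2, and '>2'. Chain s0 → s1 → s2 → s3 on every symbol, with s3 looping. Accepting states: {s2}.
A 4-state machine:
        a   b  
>  s0   s1  s1 
   s1   s2  s2 
 * s2   s3  s3 
   s3   s3  s3 
(> = start, * = accepting)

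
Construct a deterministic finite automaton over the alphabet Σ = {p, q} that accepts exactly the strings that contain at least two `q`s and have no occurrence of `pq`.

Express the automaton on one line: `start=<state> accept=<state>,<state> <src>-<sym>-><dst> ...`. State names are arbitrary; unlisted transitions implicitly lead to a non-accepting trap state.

Build one automaton per condition and run them in lockstep. One (4 states) tracks the count of `q`s, saturating at 3; the other (3 states) tracks partial matches of the forbidden pattern `pq`. Each combined state is a pair, one component from each; accept when both components accept. After merging equivalent states the machine shrinks.
With 5 states:
        p   q  
>  S0   S1  S2 
   S1   S1  S1 
   S2   S1  S3 
 * S3   S4  S3 
 * S4   S4  S1 
(> = start, * = accepting)

start=S0 accept=S3,S4 S0-p->S1 S0-q->S2 S1-p->S1 S1-q->S1 S2-p->S1 S2-q->S3 S3-p->S4 S3-q->S3 S4-p->S4 S4-q->S1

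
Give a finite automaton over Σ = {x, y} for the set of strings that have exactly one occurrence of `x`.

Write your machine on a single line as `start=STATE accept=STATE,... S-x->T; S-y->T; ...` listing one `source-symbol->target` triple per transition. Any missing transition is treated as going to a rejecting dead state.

Only the number of `x`s matters, and only up to 2. Make a chain A → B → C advanced by each `x` (with C absorbing); every other symbol self-loops. The accepting set is {B}.
3 states suffice.
       x  y 
>  A   B  A 
 * B   C  B 
   C   C  C 
(> = start, * = accepting)

start=A; accept=B; A-x->B; A-y->A; B-x->C; B-y->B; C-x->C; C-y->C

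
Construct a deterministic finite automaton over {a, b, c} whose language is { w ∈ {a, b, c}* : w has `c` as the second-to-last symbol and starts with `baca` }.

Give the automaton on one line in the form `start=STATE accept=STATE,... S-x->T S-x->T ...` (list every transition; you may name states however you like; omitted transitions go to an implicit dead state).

start=q0 accept=q5,q8 q0-a->q1 q0-b->q2 q0-c->q1 q1-a->q1 q1-b->q1 q1-c->q1 q2-a->q3 q2-b->q1 q2-c->q1 q3-a->q1 q3-b->q1 q3-c->q4 q4-a->q5 q4-b->q1 q4-c->q1 q5-a->q6 q5-b->q6 q5-c->q7 q6-a->q6 q6-b->q6 q6-c->q7 q7-a->q5 q7-b->q5 q7-c->q8 q8-a->q5 q8-b->q5 q8-c->q8

Build one automaton per condition and run them in lockstep. The first has 13 states tracking the last 2 symbols read; the second has 6 states tracking whether the input so far still matches the prefix `baca`. A product state is a pair (one from each), accepting exactly when both do. After merging equivalent states the machine shrinks.
With 9 states:
        a   b   c  
>  q0   q1  q2  q1 
   q1   q1  q1  q1 
   q2   q3  q1  q1 
   q3   q1  q1  q4 
   q4   q5  q1  q1 
 * q5   q6  q6  q7 
   q6   q6  q6  q7 
   q7   q5  q5  q8 
 * q8   q5  q5  q8 
(> = start, * = accepting)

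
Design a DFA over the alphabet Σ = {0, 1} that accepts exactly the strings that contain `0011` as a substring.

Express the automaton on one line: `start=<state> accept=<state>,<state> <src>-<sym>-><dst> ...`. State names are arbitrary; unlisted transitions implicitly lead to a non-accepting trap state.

Track how much of `0011` has been matched so far: state S0 is no progress, S4 is the absorbing accept state reached once `0011` has occurred. Intermediate states record partial matches; on a mismatch, fall back to the longest reusable overlap.
A 5-state machine:
        0   1  
>  S0   S1  S0 
   S1   S2  S0 
   S2   S2  S3 
   S3   S1  S4 
 * S4   S4  S4 
(> = start, * = accepting)

start=S0 accept=S4 S0-0->S1 S0-1->S0 S1-0->S2 S1-1->S0 S2-0->S2 S2-1->S3 S3-0->S1 S3-1->S4 S4-0->S4 S4-1->S4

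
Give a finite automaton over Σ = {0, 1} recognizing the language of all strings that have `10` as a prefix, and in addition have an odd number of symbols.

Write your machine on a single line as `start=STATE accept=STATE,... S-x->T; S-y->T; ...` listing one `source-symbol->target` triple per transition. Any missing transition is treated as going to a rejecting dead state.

start=A; accept=F; A-0->B; A-1->C; B-0->D; B-1->D; C-0->E; C-1->D; D-0->B; D-1->B; E-0->F; E-1->F; F-0->E; F-1->E

Handle the two conditions separately and then intersect. One (4 states) tracks whether the input so far still matches the prefix `10`; the other (2 states) tracks the input length modulo 2. Each combined state is a pair, one component from each; accept when both components accept.
With 6 states:
       0  1 
>  A   B  C 
   B   D  D 
   C   E  D 
   D   B  B 
   E   F  F 
 * F   E  E 
(> = start, * = accepting)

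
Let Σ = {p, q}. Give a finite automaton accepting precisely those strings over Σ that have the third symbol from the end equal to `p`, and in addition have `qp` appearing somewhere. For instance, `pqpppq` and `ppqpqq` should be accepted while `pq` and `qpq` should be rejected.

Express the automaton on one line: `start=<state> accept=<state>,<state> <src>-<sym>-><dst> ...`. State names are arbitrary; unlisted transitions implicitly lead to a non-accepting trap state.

start=S0 accept=S5,S8,S9,S10 S0-p->S1 S0-q->S2 S1-p->S1 S1-q->S3 S2-p->S4 S2-q->S2 S3-p->S5 S3-q->S2 S4-p->S6 S4-q->S7 S5-p->S6 S5-q->S7 S6-p->S8 S6-q->S9 S7-p->S5 S7-q->S10 S8-p->S8 S8-q->S9 S9-p->S5 S9-q->S10 S10-p->S4 S10-q->S2

Build one automaton per condition and run them in lockstep. The first has 15 states tracking the last 3 symbols read; the second has 3 states tracking whether and how much of `qp` has been seen. A product state is a pair (one from each), accepting exactly when both do. After merging equivalent states the machine shrinks.
11 states suffice.
          p    q  
>  S0     S1   S2 
   S1     S1   S3 
   S2     S4   S2 
   S3     S5   S2 
   S4     S6   S7 
 * S5     S6   S7 
   S6     S8   S9 
   S7     S5  S10 
 * S8     S8   S9 
 * S9     S5  S10 
 * S10    S4   S2 
(> = start, * = accepting)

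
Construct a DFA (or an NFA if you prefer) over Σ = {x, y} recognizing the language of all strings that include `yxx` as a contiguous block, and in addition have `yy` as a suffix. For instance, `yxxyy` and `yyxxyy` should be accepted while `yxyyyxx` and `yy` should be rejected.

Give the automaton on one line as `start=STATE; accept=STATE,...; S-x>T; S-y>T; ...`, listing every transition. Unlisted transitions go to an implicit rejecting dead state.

Run two small machines in parallel and take their product. The first has 4 states tracking whether and how much of `yxx` has been seen; the second has 3 states tracking how much of the suffix `yy` has currently been matched. A product state is a pair (one from each), accepting exactly when both do.
7 states suffice.
        x   y  
>  S0   S0  S1 
   S1   S2  S3 
   S2   S4  S1 
   S3   S2  S3 
   S4   S4  S5 
   S5   S4  S6 
 * S6   S4  S6 
(> = start, * = accepting)

start=S0; accept=S6; S0-x>S0; S0-y>S1; S1-x>S2; S1-y>S3; S2-x>S4; S2-y>S1; S3-x>S2; S3-y>S3; S4-x>S4; S4-y>S5; S5-x>S4; S5-y>S6; S6-x>S4; S6-y>S6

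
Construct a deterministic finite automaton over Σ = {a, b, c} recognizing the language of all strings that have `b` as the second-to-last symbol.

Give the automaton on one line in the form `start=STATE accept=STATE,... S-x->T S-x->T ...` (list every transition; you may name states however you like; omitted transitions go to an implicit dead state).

A DFA must remember the last 2 symbols (since which symbol is second-to-last isn't known until the input ends). Use one state per possible window of the last ≤2 symbols; accept from those whose window starts with `b`.
With 13 states:
          a    b    c  
>  q0     q1   q2   q3 
   q1     q4   q5   q6 
   q2     q7   q8   q9 
   q3    q10  q11  q12 
   q4     q4   q5   q6 
   q5     q7   q8   q9 
   q6    q10  q11  q12 
 * q7     q4   q5   q6 
 * q8     q7   q8   q9 
 * q9    q10  q11  q12 
   q10    q4   q5   q6 
   q11    q7   q8   q9 
   q12   q10  q11  q12 
(> = start, * = accepting)

start=q0 accept=q7,q8,q9 q0-a->q1 q0-b->q2 q0-c->q3 q1-a->q4 q1-b->q5 q1-c->q6 q2-a->q7 q2-b->q8 q2-c->q9 q3-a->q10 q3-b->q11 q3-c->q12 q4-a->q4 q4-b->q5 q4-c->q6 q5-a->q7 q5-b->q8 q5-c->q9 q6-a->q10 q6-b->q11 q6-c->q12 q7-a->q4 q7-b->q5 q7-c->q6 q8-a->q7 q8-b->q8 q8-c->q9 q9-a->q10 q9-b->q11 q9-c->q12 q10-a->q4 q10-b->q5 q10-c->q6 q11-a->q7 q11-b->q8 q11-c->q9 q12-a->q10 q12-b->q11 q12-c->q12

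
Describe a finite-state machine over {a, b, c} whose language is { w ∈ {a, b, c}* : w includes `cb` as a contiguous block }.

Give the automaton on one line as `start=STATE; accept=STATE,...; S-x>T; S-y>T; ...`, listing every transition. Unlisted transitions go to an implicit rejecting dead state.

States s0..s1 record the length of the longest prefix of `cb` that matches the current input suffix. Reaching s2 means `cb` has been seen, and we stay there forever. Accept from s2.
With 3 states:
        a   b   c  
>  s0   s0  s0  s1 
   s1   s0  s2  s1 
 * s2   s2  s2  s2 
(> = start, * = accepting)

start=s0; accept=s2; s0-a>s0; s0-b>s0; s0-c>s1; s1-a>s0; s1-b>s2; s1-c>s1; s2-a>s2; s2-b>s2; s2-c>s2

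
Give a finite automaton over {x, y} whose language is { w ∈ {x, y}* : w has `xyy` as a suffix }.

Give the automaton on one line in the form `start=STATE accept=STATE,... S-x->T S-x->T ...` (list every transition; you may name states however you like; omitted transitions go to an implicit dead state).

start=A accept=D A-x->B A-y->A B-x->B B-y->C C-x->B C-y->D D-x->B D-y->A

Remember how much of `xyy` the current input suffix matches. State A means no match yet; B means the last symbol is `x`; C means the last 2 symbols are `xy`; D means the last 3 symbols are `xyy`. Only D accepts. On a mismatch, fall back to the longest proper suffix that is still a prefix of `xyy`.
A 4-state machine:
       x  y 
>  A   B  A 
   B   B  C 
   C   B  D 
 * D   B  A 
(> = start, * = accepting)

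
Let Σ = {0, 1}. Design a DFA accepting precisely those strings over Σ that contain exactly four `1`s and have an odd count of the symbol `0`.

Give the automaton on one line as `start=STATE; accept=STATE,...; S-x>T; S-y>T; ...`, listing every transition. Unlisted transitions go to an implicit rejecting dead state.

Handle the two conditions separately and then intersect. The first has 6 states tracking the count of `1`s, saturating at 5; the second has 2 states tracking the count of `0`s modulo 2. A product state is a pair (one from each), accepting exactly when both do. Minimizing collapses redundant product states.
11 states suffice.
          0    1  
>  q0     q1   q2 
   q1     q0   q3 
   q2     q3   q4 
   q3     q2   q5 
   q4     q5   q6 
   q5     q4   q7 
   q6     q7   q8 
   q7     q6   q9 
   q8     q9  q10 
 * q9     q8  q10 
   q10   q10  q10 
(> = start, * = accepting)

start=q0; accept=q9; q0-0>q1; q0-1>q2; q1-0>q0; q1-1>q3; q2-0>q3; q2-1>q4; q3-0>q2; q3-1>q5; q4-0>q5; q4-1>q6; q5-0>q4; q5-1>q7; q6-0>q7; q6-1>q8; q7-0>q6; q7-1>q9; q8-0>q9; q8-1>q10; q9-0>q8; q9-1>q10; q10-0>q10; q10-1>q10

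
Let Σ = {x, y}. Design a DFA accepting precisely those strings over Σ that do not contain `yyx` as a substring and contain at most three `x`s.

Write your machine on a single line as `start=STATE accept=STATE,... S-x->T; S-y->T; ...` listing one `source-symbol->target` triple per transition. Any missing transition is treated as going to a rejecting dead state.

Run two small machines in parallel and take their product. One (4 states) tracks partial matches of the forbidden pattern `yyx`; the other (5 states) tracks the count of `x`s, saturating at 4. Each combined state is a pair, one component from each; accept when both components accept.
19 states suffice.
       x  y 
>* A   B  C 
 * B   D  E 
 * C   B  F 
 * D   G  H 
 * E   D  I 
 * F   J  F 
 * G   K  L 
 * H   G  M 
 * I   N  I 
   J   N  J 
   K   K  O 
 * L   K  P 
 * M   Q  M 
   N   Q  N 
   O   K  R 
 * P   S  P 
   Q   S  Q 
   R   S  R 
   S   S  S 
(> = start, * = accepting)

start=A; accept=A,B,C,D,E,F,G,H,I,L,M,P; A-x->B; A-y->C; B-x->D; B-y->E; C-x->B; C-y->F; D-x->G; D-y->H; E-x->D; E-y->I; F-x->J; F-y->F; G-x->K; G-y->L; H-x->G; H-y->M; I-x->N; I-y->I; J-x->N; J-y->J; K-x->K; K-y->O; L-x->K; L-y->P; M-x->Q; M-y->M; N-x->Q; N-y->N; O-x->K; O-y->R; P-x->S; P-y->P; Q-x->S; Q-y->Q; R-x->S; R-y->R; S-x->S; S-y->S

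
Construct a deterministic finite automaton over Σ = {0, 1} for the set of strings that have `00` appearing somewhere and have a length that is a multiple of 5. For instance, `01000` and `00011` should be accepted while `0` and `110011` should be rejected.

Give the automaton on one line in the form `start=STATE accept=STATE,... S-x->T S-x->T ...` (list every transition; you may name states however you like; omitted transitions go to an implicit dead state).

Build one automaton per condition and run them in lockstep. One (3 states) tracks whether and how much of `00` has been seen; the other (5 states) tracks the input length modulo 5. Each combined state is a pair, one component from each; accept when both components accept.
15 states suffice.
       0  1 
>  A   B  C 
   B   D  E 
   C   F  E 
   D   G  G 
   E   H  I 
   F   G  I 
   G   J  J 
   H   J  K 
   I   L  K 
   J   M  M 
   K   N  A 
   L   M  A 
 * M   O  O 
   N   O  C 
   O   D  D 
(> = start, * = accepting)

start=A accept=M A-0->B A-1->C B-0->D B-1->E C-0->F C-1->E D-0->G D-1->G E-0->H E-1->I F-0->G F-1->I G-0->J G-1->J H-0->J H-1->K I-0->L I-1->K J-0->M J-1->M K-0->N K-1->A L-0->M L-1->A M-0->O M-1->O N-0->O N-1->C O-0->D O-1->D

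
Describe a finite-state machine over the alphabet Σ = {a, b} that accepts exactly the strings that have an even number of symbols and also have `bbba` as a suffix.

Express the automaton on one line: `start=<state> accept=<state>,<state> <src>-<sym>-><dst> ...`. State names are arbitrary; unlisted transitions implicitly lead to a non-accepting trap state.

Run two small machines in parallel and take their product. The first has 2 states tracking the input length modulo 2; the second has 5 states tracking how much of the suffix `bbba` has currently been matched. A product state is a pair (one from each), accepting exactly when both do.
A 10-state machine:
        a   b  
>  s0   s1  s2 
   s1   s0  s3 
   s2   s0  s4 
   s3   s1  s5 
   s4   s1  s6 
   s5   s0  s7 
   s6   s8  s7 
   s7   s9  s6 
 * s8   s1  s2 
   s9   s0  s3 
(> = start, * = accepting)

start=s0 accept=s8 s0-a->s1 s0-b->s2 s1-a->s0 s1-b->s3 s2-a->s0 s2-b->s4 s3-a->s1 s3-b->s5 s4-a->s1 s4-b->s6 s5-a->s0 s5-b->s7 s6-a->s8 s6-b->s7 s7-a->s9 s7-b->s6 s8-a->s1 s8-b->s2 s9-a->s0 s9-b->s3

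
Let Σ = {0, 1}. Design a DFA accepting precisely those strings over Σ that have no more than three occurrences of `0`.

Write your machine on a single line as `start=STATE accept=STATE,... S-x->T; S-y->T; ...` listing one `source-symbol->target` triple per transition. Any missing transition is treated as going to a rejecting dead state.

start=A; accept=A,B,C,D; A-0->B; A-1->A; B-0->C; B-1->B; C-0->D; C-1->C; D-0->E; D-1->D; E-0->E; E-1->E

Count `0`s, saturating at 4: states A through D mean 0 through 3 `0`s seen; E means more than 3. Each `0` increments (capped at E); other symbols loop. Accept from {A, B, C, D}.
5 states suffice.
       0  1 
>* A   B  A 
 * B   C  B 
 * C   D  C 
 * D   E  D 
   E   E  E 
(> = start, * = accepting)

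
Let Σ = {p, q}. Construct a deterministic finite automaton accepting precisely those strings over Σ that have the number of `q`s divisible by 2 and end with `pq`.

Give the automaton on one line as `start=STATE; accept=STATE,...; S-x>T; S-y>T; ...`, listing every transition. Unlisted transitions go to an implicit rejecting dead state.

Run two small machines in parallel and take their product. One (2 states) tracks the count of `q`s modulo 2; the other (3 states) tracks how much of the suffix `pq` has currently been matched. Each combined state is a pair, one component from each; accept when both components accept. After merging equivalent states the machine shrinks.
4 states suffice.
       p  q 
>  A   A  B 
   B   C  A 
   C   C  D 
 * D   A  B 
(> = start, * = accepting)

start=A; accept=D; A-p>A; A-q>B; B-p>C; B-q>A; C-p>C; C-q>D; D-p>A; D-q>B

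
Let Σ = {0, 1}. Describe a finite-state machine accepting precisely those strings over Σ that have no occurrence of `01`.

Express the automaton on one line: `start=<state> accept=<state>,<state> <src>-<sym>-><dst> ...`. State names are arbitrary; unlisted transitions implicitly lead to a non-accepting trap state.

This is the complement of 'contains `01`'. Use the same substring-matching states — q0 through q2 holding how much of `01` has just been matched — but flip the accepting set: everything except the trap q2 accepts.
3 states suffice.
        0   1  
>* q0   q1  q0 
 * q1   q1  q2 
   q2   q2  q2 
(> = start, * = accepting)

start=q0 accept=q0,q1 q0-0->q1 q0-1->q0 q1-0->q1 q1-1->q2 q2-0->q2 q2-1->q2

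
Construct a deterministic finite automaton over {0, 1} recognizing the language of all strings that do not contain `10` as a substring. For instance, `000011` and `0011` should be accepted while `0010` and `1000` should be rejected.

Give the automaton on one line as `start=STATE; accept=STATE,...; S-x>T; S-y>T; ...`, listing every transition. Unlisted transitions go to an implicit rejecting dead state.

start=q0; accept=q0,q1; q0-0>q0; q0-1>q1; q1-0>q2; q1-1>q1; q2-0>q2; q2-1>q2

Track partial matches of the forbidden pattern `10`. State q2 is a dead state reached once `10` has occurred; every other state accepts. q0 means no part of `10` is currently matched.
A 3-state machine:
        0   1  
>* q0   q0  q1 
 * q1   q2  q1 
   q2   q2  q2 
(> = start, * = accepting)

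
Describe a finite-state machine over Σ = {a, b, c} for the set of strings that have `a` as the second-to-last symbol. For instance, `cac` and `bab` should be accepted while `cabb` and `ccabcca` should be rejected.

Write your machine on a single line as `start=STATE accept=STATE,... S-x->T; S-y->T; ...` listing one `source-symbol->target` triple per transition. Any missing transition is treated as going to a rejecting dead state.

A DFA must remember the last 2 symbols (since which symbol is second-to-last isn't known until the input ends). Use one state per possible window of the last ≤2 symbols; accept from those whose window starts with `a`.
13 states suffice.
          a    b    c  
>  q0     q1   q2   q3 
   q1     q4   q5   q6 
   q2     q7   q8   q9 
   q3    q10  q11  q12 
 * q4     q4   q5   q6 
 * q5     q7   q8   q9 
 * q6    q10  q11  q12 
   q7     q4   q5   q6 
   q8     q7   q8   q9 
   q9    q10  q11  q12 
   q10    q4   q5   q6 
   q11    q7   q8   q9 
   q12   q10  q11  q12 
(> = start, * = accepting)

start=q0; accept=q4,q5,q6; q0-a->q1; q0-b->q2; q0-c->q3; q1-a->q4; q1-b->q5; q1-c->q6; q2-a->q7; q2-b->q8; q2-c->q9; q3-a->q10; q3-b->q11; q3-c->q12; q4-a->q4; q4-b->q5; q4-c->q6; q5-a->q7; q5-b->q8; q5-c->q9; q6-a->q10; q6-b->q11; q6-c->q12; q7-a->q4; q7-b->q5; q7-c->q6; q8-a->q7; q8-b->q8; q8-c->q9; q9-a->q10; q9-b->q11; q9-c->q12; q10-a->q4; q10-b->q5; q10-c->q6; q11-a->q7; q11-b->q8; q11-c->q9; q12-a->q10; q12-b->q11; q12-c->q12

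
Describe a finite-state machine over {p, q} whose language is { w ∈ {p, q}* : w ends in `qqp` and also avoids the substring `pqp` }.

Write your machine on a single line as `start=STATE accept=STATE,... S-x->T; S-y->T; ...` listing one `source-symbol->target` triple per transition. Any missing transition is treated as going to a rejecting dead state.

start=A; accept=G; A-p->B; A-q->C; B-p->B; B-q->D; C-p->B; C-q->E; D-p->F; D-q->E; E-p->G; E-q->E; F-p->F; F-q->H; G-p->B; G-q->D; H-p->F; H-q->I; I-p->J; I-q->I; J-p->F; J-q->H

Handle the two conditions separately and then intersect. One (4 states) tracks how much of the suffix `qqp` has currently been matched; the other (4 states) tracks partial matches of the forbidden pattern `pqp`. Each combined state is a pair, one component from each; accept when both components accept.
10 states suffice.
       p  q 
>  A   B  C 
   B   B  D 
   C   B  E 
   D   F  E 
   E   G  E 
   F   F  H 
 * G   B  D 
   H   F  I 
   I   J  I 
   J   F  H 
(> = start, * = accepting)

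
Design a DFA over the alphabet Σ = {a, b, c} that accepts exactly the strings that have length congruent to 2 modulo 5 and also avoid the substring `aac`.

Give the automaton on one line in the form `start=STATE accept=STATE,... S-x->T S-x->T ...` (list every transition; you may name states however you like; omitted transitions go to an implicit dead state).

start=S0 accept=S3,S4,S5 S0-a->S1 S0-b->S2 S0-c->S2 S1-a->S3 S1-b->S4 S1-c->S4 S2-a->S5 S2-b->S4 S2-c->S4 S3-a->S6 S3-b->S7 S3-c->S8 S4-a->S9 S4-b->S7 S4-c->S7 S5-a->S6 S5-b->S7 S5-c->S7 S6-a->S10 S6-b->S11 S6-c->S8 S7-a->S12 S7-b->S11 S7-c->S11 S8-a->S8 S8-b->S8 S8-c->S8 S9-a->S10 S9-b->S11 S9-c->S11 S10-a->S13 S10-b->S0 S10-c->S8 S11-a->S14 S11-b->S0 S11-c->S0 S12-a->S13 S12-b->S0 S12-c->S0 S13-a->S15 S13-b->S2 S13-c->S8 S14-a->S15 S14-b->S2 S14-c->S2 S15-a->S3 S15-b->S4 S15-c->S8

Handle the two conditions separately and then intersect. One (5 states) tracks the input length modulo 5; the other (4 states) tracks partial matches of the forbidden pattern `aac`. Each combined state is a pair, one component from each; accept when both components accept. Equivalent product states are then merged.
With 16 states:
          a    b    c  
>  S0     S1   S2   S2 
   S1     S3   S4   S4 
   S2     S5   S4   S4 
 * S3     S6   S7   S8 
 * S4     S9   S7   S7 
 * S5     S6   S7   S7 
   S6    S10  S11   S8 
   S7    S12  S11  S11 
   S8     S8   S8   S8 
   S9    S10  S11  S11 
   S10   S13   S0   S8 
   S11   S14   S0   S0 
   S12   S13   S0   S0 
   S13   S15   S2   S8 
   S14   S15   S2   S2 
   S15    S3   S4   S8 
(> = start, * = accepting)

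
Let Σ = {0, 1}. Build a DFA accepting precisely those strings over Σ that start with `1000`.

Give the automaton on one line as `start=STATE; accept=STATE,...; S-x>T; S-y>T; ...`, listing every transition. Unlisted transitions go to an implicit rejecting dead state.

Check the first 4 symbols one by one: A through D record how many have matched `1000` so far; any wrong symbol goes to the dead state F. After all 4 match we enter the accepting sink E.
       0  1 
>  A   F  B 
   B   C  F 
   C   D  F 
   D   E  F 
 * E   E  E 
   F   F  F 
(> = start, * = accepting)

start=A; accept=E; A-0>F; A-1>B; B-0>C; B-1>F; C-0>D; C-1>F; D-0>E; D-1>F; E-0>E; E-1>E; F-0>F; F-1>F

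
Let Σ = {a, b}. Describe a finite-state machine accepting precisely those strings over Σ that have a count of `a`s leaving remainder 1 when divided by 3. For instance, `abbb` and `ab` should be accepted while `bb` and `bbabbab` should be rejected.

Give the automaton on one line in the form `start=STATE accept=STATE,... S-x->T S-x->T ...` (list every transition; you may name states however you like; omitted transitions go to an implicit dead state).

Keep the running count of `a`s modulo 3: each `a` advances along the cycle q0 → q1 → q2 → q0 while other symbols loop. Accept at q1.
3 states suffice.
        a   b  
>  q0   q1  q0 
 * q1   q2  q1 
   q2   q0  q2 
(> = start, * = accepting)

start=q0 accept=q1 q0-a->q1 q0-b->q0 q1-a->q2 q1-b->q1 q2-a->q0 q2-b->q2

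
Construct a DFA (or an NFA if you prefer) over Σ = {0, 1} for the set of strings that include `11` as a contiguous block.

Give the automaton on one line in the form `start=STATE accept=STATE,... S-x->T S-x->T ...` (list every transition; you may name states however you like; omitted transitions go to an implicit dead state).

States s0..s1 record the length of the longest prefix of `11` that matches the current input suffix. Reaching s2 means `11` has been seen, and we stay there forever. Accept from s2.
With 3 states:
        0   1  
>  s0   s0  s1 
   s1   s0  s2 
 * s2   s2  s2 
(> = start, * = accepting)

start=s0 accept=s2 s0-0->s0 s0-1->s1 s1-0->s0 s1-1->s2 s2-0->s2 s2-1->s2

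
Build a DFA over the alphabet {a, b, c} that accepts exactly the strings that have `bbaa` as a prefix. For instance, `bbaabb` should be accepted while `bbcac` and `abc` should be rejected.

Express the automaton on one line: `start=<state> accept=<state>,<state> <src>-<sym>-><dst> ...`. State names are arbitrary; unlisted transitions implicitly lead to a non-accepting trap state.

start=q0 accept=q4 q0-a->q5 q0-b->q1 q0-c->q5 q1-a->q5 q1-b->q2 q1-c->q5 q2-a->q3 q2-b->q5 q2-c->q5 q3-a->q4 q3-b->q5 q3-c->q5 q4-a->q4 q4-b->q4 q4-c->q4 q5-a->q5 q5-b->q5 q5-c->q5

Walk along `bbaa` while the input agrees: from q0 take `b` to q1, and so on. Any deviation drops to the rejecting sink q5. Once q4 is reached the prefix is confirmed and every continuation is accepted.
With 6 states:
        a   b   c  
>  q0   q5  q1  q5 
   q1   q5  q2  q5 
   q2   q3  q5  q5 
   q3   q4  q5  q5 
 * q4   q4  q4  q4 
   q5   q5  q5  q5 
(> = start, * = accepting)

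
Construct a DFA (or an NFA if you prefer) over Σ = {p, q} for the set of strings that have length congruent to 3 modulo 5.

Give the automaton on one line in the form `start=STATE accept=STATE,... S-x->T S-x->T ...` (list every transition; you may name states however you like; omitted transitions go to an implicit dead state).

start=S0 accept=S3 S0-p->S1 S0-q->S1 S1-p->S2 S1-q->S2 S2-p->S3 S2-q->S3 S3-p->S4 S3-q->S4 S4-p->S0 S4-q->S0

Count input length modulo 5: every symbol advances one step around the cycle S0 → S1 → S2 → S3 → S4 → S0. Accept at S3.
With 5 states:
        p   q  
>  S0   S1  S1 
   S1   S2  S2 
   S2   S3  S3 
 * S3   S4  S4 
   S4   S0  S0 
(> = start, * = accepting)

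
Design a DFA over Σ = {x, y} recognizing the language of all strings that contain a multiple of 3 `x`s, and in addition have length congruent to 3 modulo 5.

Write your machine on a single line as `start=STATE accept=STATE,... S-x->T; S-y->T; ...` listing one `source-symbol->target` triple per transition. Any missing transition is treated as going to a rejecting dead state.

start=S0; accept=S6; S0-x->S1; S0-y->S2; S1-x->S3; S1-y->S4; S2-x->S4; S2-y->S5; S3-x->S6; S3-y->S7; S4-x->S7; S4-y->S8; S5-x->S8; S5-y->S6; S6-x->S9; S6-y->S10; S7-x->S10; S7-y->S11; S8-x->S11; S8-y->S9; S9-x->S12; S9-y->S13; S10-x->S13; S10-y->S0; S11-x->S0; S11-y->S12; S12-x->S2; S12-y->S14; S13-x->S14; S13-y->S1; S14-x->S5; S14-y->S3

Run two small machines in parallel and take their product. The first has 3 states tracking the count of `x`s modulo 3; the second has 5 states tracking the input length modulo 5. A product state is a pair (one from each), accepting exactly when both do.
15 states suffice.
          x    y  
>  S0     S1   S2 
   S1     S3   S4 
   S2     S4   S5 
   S3     S6   S7 
   S4     S7   S8 
   S5     S8   S6 
 * S6     S9  S10 
   S7    S10  S11 
   S8    S11   S9 
   S9    S12  S13 
   S10   S13   S0 
   S11    S0  S12 
   S12    S2  S14 
   S13   S14   S1 
   S14    S5   S3 
(> = start, * = accepting)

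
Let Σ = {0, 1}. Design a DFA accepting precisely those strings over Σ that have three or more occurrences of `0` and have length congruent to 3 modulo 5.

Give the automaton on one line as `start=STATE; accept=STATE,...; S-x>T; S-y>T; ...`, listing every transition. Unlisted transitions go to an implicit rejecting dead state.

start=s0; accept=s6; s0-0>s1; s0-1>s2; s1-0>s3; s1-1>s4; s2-0>s4; s2-1>s5; s3-0>s6; s3-1>s7; s4-0>s7; s4-1>s8; s5-0>s8; s5-1>s9; s6-0>s10; s6-1>s10; s7-0>s10; s7-1>s11; s8-0>s11; s8-1>s12; s9-0>s12; s9-1>s13; s10-0>s14; s10-1>s14; s11-0>s14; s11-1>s15; s12-0>s15; s12-1>s16; s13-0>s16; s13-1>s0; s14-0>s17; s14-1>s17; s15-0>s17; s15-1>s18; s16-0>s18; s16-1>s1; s17-0>s19; s17-1>s19; s18-0>s19; s18-1>s3; s19-0>s6; s19-1>s6

Handle the two conditions separately and then intersect. The first has 5 states tracking the count of `0`s, saturating at 4; the second has 5 states tracking the input length modulo 5. A product state is a pair (one from each), accepting exactly when both do. Equivalent product states are then merged.
With 20 states:
          0    1  
>  s0     s1   s2 
   s1     s3   s4 
   s2     s4   s5 
   s3     s6   s7 
   s4     s7   s8 
   s5     s8   s9 
 * s6    s10  s10 
   s7    s10  s11 
   s8    s11  s12 
   s9    s12  s13 
   s10   s14  s14 
   s11   s14  s15 
   s12   s15  s16 
   s13   s16   s0 
   s14   s17  s17 
   s15   s17  s18 
   s16   s18   s1 
   s17   s19  s19 
   s18   s19   s3 
   s19    s6   s6 
(> = start, * = accepting)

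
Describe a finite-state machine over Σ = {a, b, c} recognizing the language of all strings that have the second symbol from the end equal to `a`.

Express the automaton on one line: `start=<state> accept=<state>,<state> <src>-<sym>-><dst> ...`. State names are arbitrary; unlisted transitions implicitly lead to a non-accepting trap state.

Because acceptance depends on a position counted from the end, the machine has to buffer the most recent 2 symbols. Make each state the string of the last up-to-2 symbols read; on input `x` shift the window left and append `x`. Accept when the buffered window has length 2 and begins with `a`.
13 states suffice.
          a    b    c  
>  s0     s1   s2   s3 
   s1     s4   s5   s6 
   s2     s7   s8   s9 
   s3    s10  s11  s12 
 * s4     s4   s5   s6 
 * s5     s7   s8   s9 
 * s6    s10  s11  s12 
   s7     s4   s5   s6 
   s8     s7   s8   s9 
   s9    s10  s11  s12 
   s10    s4   s5   s6 
   s11    s7   s8   s9 
   s12   s10  s11  s12 
(> = start, * = accepting)

start=s0 accept=s4,s5,s6 s0-a->s1 s0-b->s2 s0-c->s3 s1-a->s4 s1-b->s5 s1-c->s6 s2-a->s7 s2-b->s8 s2-c->s9 s3-a->s10 s3-b->s11 s3-c->s12 s4-a->s4 s4-b->s5 s4-c->s6 s5-a->s7 s5-b->s8 s5-c->s9 s6-a->s10 s6-b->s11 s6-c->s12 s7-a->s4 s7-b->s5 s7-c->s6 s8-a->s7 s8-b->s8 s8-c->s9 s9-a->s10 s9-b->s11 s9-c->s12 s10-a->s4 s10-b->s5 s10-c->s6 s11-a->s7 s11-b->s8 s11-c->s9 s12-a->s10 s12-b->s11 s12-c->s12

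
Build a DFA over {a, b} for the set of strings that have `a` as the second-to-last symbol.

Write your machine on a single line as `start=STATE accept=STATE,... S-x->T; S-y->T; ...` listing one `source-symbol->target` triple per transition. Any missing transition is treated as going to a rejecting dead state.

start=q0; accept=q3,q4; q0-a->q1; q0-b->q2; q1-a->q3; q1-b->q4; q2-a->q5; q2-b->q6; q3-a->q3; q3-b->q4; q4-a->q5; q4-b->q6; q5-a->q3; q5-b->q4; q6-a->q5; q6-b->q6

A DFA must remember the last 2 symbols (since which symbol is second-to-last isn't known until the input ends). Use one state per possible window of the last ≤2 symbols; accept from those whose window starts with `a`.
A 7-state machine:
        a   b  
>  q0   q1  q2 
   q1   q3  q4 
   q2   q5  q6 
 * q3   q3  q4 
 * q4   q5  q6 
   q5   q3  q4 
   q6   q5  q6 
(> = start, * = accepting)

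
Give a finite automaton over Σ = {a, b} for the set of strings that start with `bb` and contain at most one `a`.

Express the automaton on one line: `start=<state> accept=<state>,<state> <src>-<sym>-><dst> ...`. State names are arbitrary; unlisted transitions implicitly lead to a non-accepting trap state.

start=S0 accept=S3,S4 S0-a->S1 S0-b->S2 S1-a->S1 S1-b->S1 S2-a->S1 S2-b->S3 S3-a->S4 S3-b->S3 S4-a->S1 S4-b->S4

Build one automaton per condition and run them in lockstep. One (4 states) tracks whether the input so far still matches the prefix `bb`; the other (3 states) tracks the count of `a`s, saturating at 2. Each combined state is a pair, one component from each; accept when both components accept. Equivalent product states are then merged.
5 states suffice.
        a   b  
>  S0   S1  S2 
   S1   S1  S1 
   S2   S1  S3 
 * S3   S4  S3 
 * S4   S1  S4 
(> = start, * = accepting)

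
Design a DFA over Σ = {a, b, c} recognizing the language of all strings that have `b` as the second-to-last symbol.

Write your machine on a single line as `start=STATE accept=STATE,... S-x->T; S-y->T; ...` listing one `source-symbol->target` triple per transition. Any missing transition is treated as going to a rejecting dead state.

start=s0; accept=s7,s8,s9; s0-a->s1; s0-b->s2; s0-c->s3; s1-a->s4; s1-b->s5; s1-c->s6; s2-a->s7; s2-b->s8; s2-c->s9; s3-a->s10; s3-b->s11; s3-c->s12; s4-a->s4; s4-b->s5; s4-c->s6; s5-a->s7; s5-b->s8; s5-c->s9; s6-a->s10; s6-b->s11; s6-c->s12; s7-a->s4; s7-b->s5; s7-c->s6; s8-a->s7; s8-b->s8; s8-c->s9; s9-a->s10; s9-b->s11; s9-c->s12; s10-a->s4; s10-b->s5; s10-c->s6; s11-a->s7; s11-b->s8; s11-c->s9; s12-a->s10; s12-b->s11; s12-c->s12

Because acceptance depends on a position counted from the end, the machine has to buffer the most recent 2 symbols. Make each state the string of the last up-to-2 symbols read; on input `x` shift the window left and append `x`. Accept when the buffered window has length 2 and begins with `b`.
13 states suffice.
          a    b    c  
>  s0     s1   s2   s3 
   s1     s4   s5   s6 
   s2     s7   s8   s9 
   s3    s10  s11  s12 
   s4     s4   s5   s6 
   s5     s7   s8   s9 
   s6    s10  s11  s12 
 * s7     s4   s5   s6 
 * s8     s7   s8   s9 
 * s9    s10  s11  s12 
   s10    s4   s5   s6 
   s11    s7   s8   s9 
   s12   s10  s11  s12 
(> = start, * = accepting)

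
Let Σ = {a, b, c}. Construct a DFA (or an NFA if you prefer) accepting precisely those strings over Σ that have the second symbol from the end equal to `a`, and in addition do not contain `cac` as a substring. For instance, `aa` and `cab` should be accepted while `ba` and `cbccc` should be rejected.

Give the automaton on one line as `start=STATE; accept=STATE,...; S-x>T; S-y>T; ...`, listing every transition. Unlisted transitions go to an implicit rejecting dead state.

Build one automaton per condition and run them in lockstep. The first has 13 states tracking the last 2 symbols read; the second has 4 states tracking partial matches of the forbidden pattern `cac`. A product state is a pair (one from each), accepting exactly when both do. Equivalent product states are then merged.
8 states suffice.
        a   b   c  
>  q0   q1  q0  q2 
   q1   q3  q4  q5 
   q2   q6  q0  q2 
 * q3   q3  q4  q5 
 * q4   q1  q0  q2 
 * q5   q6  q0  q2 
   q6   q3  q4  q7 
   q7   q7  q7  q7 
(> = start, * = accepting)

start=q0; accept=q3,q4,q5; q0-a>q1; q0-b>q0; q0-c>q2; q1-a>q3; q1-b>q4; q1-c>q5; q2-a>q6; q2-b>q0; q2-c>q2; q3-a>q3; q3-b>q4; q3-c>q5; q4-a>q1; q4-b>q0; q4-c>q2; q5-a>q6; q5-b>q0; q5-c>q2; q6-a>q3; q6-b>q4; q6-c>q7; q7-a>q7; q7-b>q7; q7-c>q7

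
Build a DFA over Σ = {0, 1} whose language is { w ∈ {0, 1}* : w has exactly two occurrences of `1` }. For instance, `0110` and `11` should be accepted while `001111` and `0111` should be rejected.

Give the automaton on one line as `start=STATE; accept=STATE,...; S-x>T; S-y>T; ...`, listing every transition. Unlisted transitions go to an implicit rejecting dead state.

Count `1`s, saturating at 3: states q0 through q2 mean 0 through 2 `1`s seen; q3 means more than 2. Each `1` increments (capped at q3); other symbols loop. Accept from {q2}.
        0   1  
>  q0   q0  q1 
   q1   q1  q2 
 * q2   q2  q3 
   q3   q3  q3 
(> = start, * = accepting)

start=q0; accept=q2; q0-0>q0; q0-1>q1; q1-0>q1; q1-1>q2; q2-0>q2; q2-1>q3; q3-0>q3; q3-1>q3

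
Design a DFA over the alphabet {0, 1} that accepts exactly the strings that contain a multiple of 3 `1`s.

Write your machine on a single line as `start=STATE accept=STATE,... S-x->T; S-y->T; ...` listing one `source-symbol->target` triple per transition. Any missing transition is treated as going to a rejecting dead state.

Keep the running count of `1`s modulo 3: each `1` advances along the cycle s0 → s1 → s2 → s0 while other symbols loop. Accept at s0.
A 3-state machine:
        0   1  
>* s0   s0  s1 
   s1   s1  s2 
   s2   s2  s0 
(> = start, * = accepting)

start=s0; accept=s0; s0-0->s0; s0-1->s1; s1-0->s1; s1-1->s2; s2-0->s2; s2-1->s0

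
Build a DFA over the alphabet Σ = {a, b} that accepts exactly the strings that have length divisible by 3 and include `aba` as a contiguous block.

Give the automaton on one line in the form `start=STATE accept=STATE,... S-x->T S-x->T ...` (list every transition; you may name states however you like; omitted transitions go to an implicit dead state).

Run two small machines in parallel and take their product. The first has 3 states tracking the input length modulo 3; the second has 4 states tracking whether and how much of `aba` has been seen. A product state is a pair (one from each), accepting exactly when both do.
12 states suffice.
          a    b  
>  q0     q1   q2 
   q1     q3   q4 
   q2     q3   q5 
   q3     q6   q7 
   q4     q8   q0 
   q5     q6   q0 
   q6     q1   q9 
   q7    q10   q2 
 * q8    q10  q10 
   q9    q11   q5 
   q10   q11  q11 
   q11    q8   q8 
(> = start, * = accepting)

start=q0 accept=q8 q0-a->q1 q0-b->q2 q1-a->q3 q1-b->q4 q2-a->q3 q2-b->q5 q3-a->q6 q3-b->q7 q4-a->q8 q4-b->q0 q5-a->q6 q5-b->q0 q6-a->q1 q6-b->q9 q7-a->q10 q7-b->q2 q8-a->q10 q8-b->q10 q9-a->q11 q9-b->q5 q10-a->q11 q10-b->q11 q11-a->q8 q11-b->q8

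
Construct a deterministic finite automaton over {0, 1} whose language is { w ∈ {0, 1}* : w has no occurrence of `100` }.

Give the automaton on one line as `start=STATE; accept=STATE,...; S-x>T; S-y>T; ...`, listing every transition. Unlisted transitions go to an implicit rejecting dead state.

start=q0; accept=q0,q1,q2; q0-0>q0; q0-1>q1; q1-0>q2; q1-1>q1; q2-0>q3; q2-1>q1; q3-0>q3; q3-1>q3

This is the complement of 'contains `100`'. Use the same substring-matching states — q0 through q3 holding how much of `100` has just been matched — but flip the accepting set: everything except the trap q3 accepts.
With 4 states:
        0   1  
>* q0   q0  q1 
 * q1   q2  q1 
 * q2   q3  q1 
   q3   q3  q3 
(> = start, * = accepting)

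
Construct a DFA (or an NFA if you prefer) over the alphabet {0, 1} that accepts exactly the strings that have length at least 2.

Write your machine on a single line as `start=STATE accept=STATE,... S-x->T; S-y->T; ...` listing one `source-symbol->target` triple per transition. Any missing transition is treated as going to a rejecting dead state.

start=S0; accept=S2,S3; S0-0->S1; S0-1->S1; S1-0->S2; S1-1->S2; S2-0->S3; S2-1->S3; S3-0->S3; S3-1->S3

Count input length up to 3: every symbol moves from S0 toward S3, which means 'more than 2' and absorbs. Accept from {S2, S3}.
With 4 states:
        0   1  
>  S0   S1  S1 
   S1   S2  S2 
 * S2   S3  S3 
 * S3   S3  S3 
(> = start, * = accepting)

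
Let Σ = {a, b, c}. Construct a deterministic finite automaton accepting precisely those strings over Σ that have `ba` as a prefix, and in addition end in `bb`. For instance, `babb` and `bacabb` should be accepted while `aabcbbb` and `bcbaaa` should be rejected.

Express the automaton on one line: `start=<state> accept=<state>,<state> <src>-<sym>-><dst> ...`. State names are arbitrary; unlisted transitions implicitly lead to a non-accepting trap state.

start=S0 accept=S5 S0-a->S1 S0-b->S2 S0-c->S1 S1-a->S1 S1-b->S1 S1-c->S1 S2-a->S3 S2-b->S1 S2-c->S1 S3-a->S3 S3-b->S4 S3-c->S3 S4-a->S3 S4-b->S5 S4-c->S3 S5-a->S3 S5-b->S5 S5-c->S3

Build one automaton per condition and run them in lockstep. One (4 states) tracks whether the input so far still matches the prefix `ba`; the other (3 states) tracks how much of the suffix `bb` has currently been matched. Each combined state is a pair, one component from each; accept when both components accept. Equivalent product states are then merged.
        a   b   c  
>  S0   S1  S2  S1 
   S1   S1  S1  S1 
   S2   S3  S1  S1 
   S3   S3  S4  S3 
   S4   S3  S5  S3 
 * S5   S3  S5  S3 
(> = start, * = accepting)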